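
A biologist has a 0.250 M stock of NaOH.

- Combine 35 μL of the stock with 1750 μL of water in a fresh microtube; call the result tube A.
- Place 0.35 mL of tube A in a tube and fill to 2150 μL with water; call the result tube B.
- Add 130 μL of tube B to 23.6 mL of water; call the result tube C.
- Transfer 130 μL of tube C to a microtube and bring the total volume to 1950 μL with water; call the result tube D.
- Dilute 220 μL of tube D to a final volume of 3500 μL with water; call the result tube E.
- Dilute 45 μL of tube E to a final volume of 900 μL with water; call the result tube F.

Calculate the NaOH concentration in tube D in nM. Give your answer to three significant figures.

291 nM

Step 1: 35 μL + 1750 μL = 1785 μL total → factor 1785/35 = 51
Step 2: 0.35 mL brought to 2150 μL → factor 2.15/0.35 = 6.1429
Step 3: 130 μL + 23.6 mL = 23730 μL total → factor 23730/130 = 182.54
Step 4: 130 μL brought to 1950 μL → factor 1950/130 = 15
Dilution factor through tube D = 51 × 6.1429 × 182.54 × 15 = 8.578 × 10^5
[tube D] = 0.250 M / 8.578 × 10^5 = 2.914 × 10^-7 M = 291 nM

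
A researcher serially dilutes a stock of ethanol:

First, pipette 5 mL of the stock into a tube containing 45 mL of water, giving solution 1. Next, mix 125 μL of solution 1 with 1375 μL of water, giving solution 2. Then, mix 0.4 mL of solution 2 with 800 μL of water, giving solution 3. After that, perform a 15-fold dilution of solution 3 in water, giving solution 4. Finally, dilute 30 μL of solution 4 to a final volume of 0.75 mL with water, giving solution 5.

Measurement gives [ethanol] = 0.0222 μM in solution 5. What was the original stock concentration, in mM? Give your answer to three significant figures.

3.00 mM

Step 1: 5 mL + 45 mL = 50 mL total → factor 50/5 = 10
Step 2: 125 μL + 1375 μL = 1500 μL total → factor 1500/125 = 12
Step 3: 0.4 mL + 800 μL = 1.2 mL total → factor 1.2/0.4 = 3
Step 4: 15-fold → factor 15
Step 5: 30 μL brought to 0.75 mL → factor 750/30 = 25
Overall dilution factor = 10 × 12 × 3 × 15 × 25 = 1.35 × 10^5
Stock = 0.0222 μM × 1.35 × 10^5 = 2997 μM = 3.00 mM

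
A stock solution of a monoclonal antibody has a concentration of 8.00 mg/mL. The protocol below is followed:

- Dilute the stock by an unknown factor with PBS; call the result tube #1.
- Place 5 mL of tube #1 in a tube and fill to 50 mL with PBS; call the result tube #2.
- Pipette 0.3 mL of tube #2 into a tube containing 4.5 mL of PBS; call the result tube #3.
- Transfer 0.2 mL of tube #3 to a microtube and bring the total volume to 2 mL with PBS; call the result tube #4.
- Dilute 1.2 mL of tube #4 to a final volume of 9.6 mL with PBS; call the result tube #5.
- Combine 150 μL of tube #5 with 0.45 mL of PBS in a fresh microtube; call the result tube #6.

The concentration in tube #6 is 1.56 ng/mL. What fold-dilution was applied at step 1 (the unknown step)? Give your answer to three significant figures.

Step 1: unknown factor x
Step 2: 5 mL brought to 50 mL → factor 50/5 = 10
Step 3: 0.3 mL + 4.5 mL = 4.8 mL total → factor 4.8/0.3 = 16
Step 4: 0.2 mL brought to 2 mL → factor 2/0.2 = 10
Step 5: 1.2 mL brought to 9.6 mL → factor 9.6/1.2 = 8
Step 6: 150 μL + 0.45 mL = 600 μL total → factor 600/150 = 4
Product of known-step factors = 51200
Overall factor = 8.00 mg/mL / (1.56 ng/mL) = 5.1282 × 10^6
x = 5.1282 × 10^6 / 51200 = 100

100-fold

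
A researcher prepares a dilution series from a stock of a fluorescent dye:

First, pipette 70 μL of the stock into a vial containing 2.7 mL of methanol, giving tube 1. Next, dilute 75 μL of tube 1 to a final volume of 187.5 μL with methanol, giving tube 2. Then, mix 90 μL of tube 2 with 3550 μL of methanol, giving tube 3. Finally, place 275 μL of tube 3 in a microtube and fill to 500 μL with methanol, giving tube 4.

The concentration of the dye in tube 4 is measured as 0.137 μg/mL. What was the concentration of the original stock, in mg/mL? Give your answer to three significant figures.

0.997 mg/mL

Step 1: 70 μL + 2.7 mL = 2770 μL total → factor 2770/70 = 39.571
Step 2: 75 μL brought to 187.5 μL → factor 187.5/75 = 2.5
Step 3: 90 μL + 3550 μL = 3640 μL total → factor 3640/90 = 40.444
Step 4: 275 μL brought to 500 μL → factor 500/275 = 1.8182
Overall dilution factor = 39.571 × 2.5 × 40.444 × 1.8182 = 7274.7
Stock = 0.137 μg/mL × 7274.7 = 996.6 μg/mL = 0.997 mg/mL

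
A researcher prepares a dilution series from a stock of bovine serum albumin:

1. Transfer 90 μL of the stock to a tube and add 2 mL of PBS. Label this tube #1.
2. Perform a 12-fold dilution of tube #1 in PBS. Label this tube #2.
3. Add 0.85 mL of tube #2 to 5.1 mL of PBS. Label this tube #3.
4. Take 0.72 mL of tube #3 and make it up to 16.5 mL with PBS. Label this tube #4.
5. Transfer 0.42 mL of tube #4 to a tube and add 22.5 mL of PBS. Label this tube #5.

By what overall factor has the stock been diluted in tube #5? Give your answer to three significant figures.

2.44 × 10^6

Step 1: 90 μL + 2 mL = 2090 μL total → factor 2090/90 = 23.222
Step 2: 12-fold → factor 12
Step 3: 0.85 mL + 5.1 mL = 5.95 mL total → factor 5.95/0.85 = 7
Step 4: 0.72 mL brought to 16.5 mL → factor 16.5/0.72 = 22.917
Step 5: 0.42 mL + 22.5 mL = 22.92 mL total → factor 22.92/0.42 = 54.571
Overall dilution factor = 23.222 × 12 × 7 × 22.917 × 54.571 = 2.4395 × 10^6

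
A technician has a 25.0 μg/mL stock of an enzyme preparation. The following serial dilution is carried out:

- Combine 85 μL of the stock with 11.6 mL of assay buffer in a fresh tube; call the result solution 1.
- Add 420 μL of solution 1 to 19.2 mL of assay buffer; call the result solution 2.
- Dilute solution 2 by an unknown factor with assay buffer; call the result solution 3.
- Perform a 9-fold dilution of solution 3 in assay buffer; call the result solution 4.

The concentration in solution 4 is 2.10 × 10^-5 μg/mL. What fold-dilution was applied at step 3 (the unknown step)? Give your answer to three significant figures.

20.6-fold

Step 1: 85 μL + 11.6 mL = 11685 μL total → factor 11685/85 = 137.47
Step 2: 420 μL + 19.2 mL = 19620 μL total → factor 19620/420 = 46.714
Step 3: unknown factor x
Step 4: 9-fold → factor 9
Product of known-step factors = 57797
Overall factor = 25.0 μg/mL / (2.10 × 10^-5 μg/mL) = 1.1905 × 10^6
x = 1.1905 × 10^6 / 57797 = 20.6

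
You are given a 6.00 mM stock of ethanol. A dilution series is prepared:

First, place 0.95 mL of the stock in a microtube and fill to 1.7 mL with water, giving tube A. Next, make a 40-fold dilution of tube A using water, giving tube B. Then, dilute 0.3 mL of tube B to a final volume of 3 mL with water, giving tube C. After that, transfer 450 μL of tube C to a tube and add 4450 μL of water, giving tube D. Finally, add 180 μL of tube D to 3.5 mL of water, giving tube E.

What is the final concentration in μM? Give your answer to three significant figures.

0.0377 μM

Step 1: 0.95 mL brought to 1.7 mL → factor 1.7/0.95 = 1.7895
Step 2: 40-fold → factor 40
Step 3: 0.3 mL brought to 3 mL → factor 3/0.3 = 10
Step 4: 450 μL + 4450 μL = 4900 μL total → factor 4900/450 = 10.889
Step 5: 180 μL + 3.5 mL = 3680 μL total → factor 3680/180 = 20.444
Overall dilution factor = 1.7895 × 40 × 10 × 10.889 × 20.444 = 1.5935 × 10^5
Final = 6.00 mM / 1.5935 × 10^5 = 3.765 × 10^-5 mM = 0.0377 μM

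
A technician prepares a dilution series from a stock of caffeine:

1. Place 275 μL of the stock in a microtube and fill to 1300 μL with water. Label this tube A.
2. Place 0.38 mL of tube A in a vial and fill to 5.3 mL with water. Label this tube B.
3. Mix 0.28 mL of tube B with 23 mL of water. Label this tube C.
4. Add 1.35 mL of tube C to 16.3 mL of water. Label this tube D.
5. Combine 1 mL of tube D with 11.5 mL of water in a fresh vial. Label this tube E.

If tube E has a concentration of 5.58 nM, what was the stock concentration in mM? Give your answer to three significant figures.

Step 1: 275 μL brought to 1300 μL → factor 1300/275 = 4.7273
Step 2: 0.38 mL brought to 5.3 mL → factor 5.3/0.38 = 13.947
Step 3: 0.28 mL + 23 mL = 23.28 mL total → factor 23.28/0.28 = 83.143
Step 4: 1.35 mL + 16.3 mL = 17.65 mL total → factor 17.65/1.35 = 13.074
Step 5: 1 mL + 11.5 mL = 12.5 mL total → factor 12.5/1 = 12.5
Overall dilution factor = 4.7273 × 13.947 × 83.143 × 13.074 × 12.5 = 8.9588 × 10^5
Stock = 5.58 nM × 8.9588 × 10^5 = 4.999 × 10^6 nM = 5.00 mM

5.00 mM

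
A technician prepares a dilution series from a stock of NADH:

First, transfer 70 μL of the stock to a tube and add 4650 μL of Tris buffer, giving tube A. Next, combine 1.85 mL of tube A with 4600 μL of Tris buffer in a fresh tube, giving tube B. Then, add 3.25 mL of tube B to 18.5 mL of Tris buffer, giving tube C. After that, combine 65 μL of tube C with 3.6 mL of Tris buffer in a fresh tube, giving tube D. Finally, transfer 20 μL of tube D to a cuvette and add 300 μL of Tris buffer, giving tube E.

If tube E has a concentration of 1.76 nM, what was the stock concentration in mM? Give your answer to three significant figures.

2.50 mM

Step 1: 70 μL + 4650 μL = 4720 μL total → factor 4720/70 = 67.429
Step 2: 1.85 mL + 4600 μL = 6.45 mL total → factor 6.45/1.85 = 3.4865
Step 3: 3.25 mL + 18.5 mL = 21.75 mL total → factor 21.75/3.25 = 6.6923
Step 4: 65 μL + 3.6 mL = 3665 μL total → factor 3665/65 = 56.385
Step 5: 20 μL + 300 μL = 320 μL total → factor 320/20 = 16
Overall dilution factor = 67.429 × 3.4865 × 6.6923 × 56.385 × 16 = 1.4193 × 10^6
Stock = 1.76 nM × 1.4193 × 10^6 = 2.498 × 10^6 nM = 2.50 mM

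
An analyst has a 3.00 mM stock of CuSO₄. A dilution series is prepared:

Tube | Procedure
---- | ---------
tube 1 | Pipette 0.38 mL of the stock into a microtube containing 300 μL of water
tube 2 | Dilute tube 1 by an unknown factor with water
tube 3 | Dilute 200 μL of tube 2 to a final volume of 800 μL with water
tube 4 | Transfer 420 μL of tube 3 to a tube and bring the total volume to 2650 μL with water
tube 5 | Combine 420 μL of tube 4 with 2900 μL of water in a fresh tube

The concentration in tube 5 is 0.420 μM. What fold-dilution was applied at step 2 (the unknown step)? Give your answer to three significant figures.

Step 1: 0.38 mL + 300 μL = 0.68 mL total → factor 0.68/0.38 = 1.7895
Step 2: unknown factor x
Step 3: 200 μL brought to 800 μL → factor 800/200 = 4
Step 4: 420 μL brought to 2650 μL → factor 2650/420 = 6.3095
Step 5: 420 μL + 2900 μL = 3320 μL total → factor 3320/420 = 7.9048
Product of known-step factors = 357
Overall factor = 3.00 mM / (0.420 μM) = 7142.9
x = 7142.9 / 357 = 20.0

20.0-fold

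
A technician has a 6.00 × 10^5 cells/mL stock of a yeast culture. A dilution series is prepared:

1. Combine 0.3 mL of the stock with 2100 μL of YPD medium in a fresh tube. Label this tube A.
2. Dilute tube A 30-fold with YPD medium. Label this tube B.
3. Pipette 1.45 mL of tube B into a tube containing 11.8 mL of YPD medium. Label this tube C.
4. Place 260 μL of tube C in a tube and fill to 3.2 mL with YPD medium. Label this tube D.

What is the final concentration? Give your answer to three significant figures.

Step 1: 0.3 mL + 2100 μL = 2.4 mL total → factor 2.4/0.3 = 8
Step 2: 30-fold → factor 30
Step 3: 1.45 mL + 11.8 mL = 13.25 mL total → factor 13.25/1.45 = 9.1379
Step 4: 260 μL brought to 3.2 mL → factor 3200/260 = 12.308
Overall dilution factor = 8 × 30 × 9.1379 × 12.308 = 26992
Final = 6.00 × 10^5 cells/mL / 26992 = 22.2 cells/mL

22.2 cells/mL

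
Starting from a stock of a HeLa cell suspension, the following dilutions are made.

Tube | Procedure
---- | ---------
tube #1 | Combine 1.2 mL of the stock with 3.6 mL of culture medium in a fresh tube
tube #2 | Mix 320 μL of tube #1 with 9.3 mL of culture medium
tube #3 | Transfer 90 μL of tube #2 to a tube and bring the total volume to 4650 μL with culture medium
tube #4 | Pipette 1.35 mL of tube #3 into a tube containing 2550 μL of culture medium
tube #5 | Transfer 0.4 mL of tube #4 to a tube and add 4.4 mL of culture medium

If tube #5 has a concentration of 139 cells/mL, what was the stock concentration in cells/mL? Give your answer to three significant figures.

Step 1: 1.2 mL + 3.6 mL = 4.8 mL total → factor 4.8/1.2 = 4
Step 2: 320 μL + 9.3 mL = 9620 μL total → factor 9620/320 = 30.062
Step 3: 90 μL brought to 4650 μL → factor 4650/90 = 51.667
Step 4: 1.35 mL + 2550 μL = 3.9 mL total → factor 3.9/1.35 = 2.8889
Step 5: 0.4 mL + 4.4 mL = 4.8 mL total → factor 4.8/0.4 = 12
Overall dilution factor = 4 × 30.062 × 51.667 × 2.8889 × 12 = 2.1538 × 10^5
Stock = 139 cells/mL × 2.1538 × 10^5 = 2.99 × 10^7 cells/mL

2.99 × 10^7 cells/mL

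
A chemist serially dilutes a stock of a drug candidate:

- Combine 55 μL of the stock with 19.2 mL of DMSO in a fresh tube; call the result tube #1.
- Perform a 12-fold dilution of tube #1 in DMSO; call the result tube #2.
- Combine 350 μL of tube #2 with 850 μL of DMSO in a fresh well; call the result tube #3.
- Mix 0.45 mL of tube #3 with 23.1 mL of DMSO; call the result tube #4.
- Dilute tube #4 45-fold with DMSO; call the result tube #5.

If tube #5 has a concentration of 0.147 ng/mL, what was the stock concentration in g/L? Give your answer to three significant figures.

Step 1: 55 μL + 19.2 mL = 19255 μL total → factor 19255/55 = 350.09
Step 2: 12-fold → factor 12
Step 3: 350 μL + 850 μL = 1200 μL total → factor 1200/350 = 3.4286
Step 4: 0.45 mL + 23.1 mL = 23.55 mL total → factor 23.55/0.45 = 52.333
Step 5: 45-fold → factor 45
Overall dilution factor = 350.09 × 12 × 3.4286 × 52.333 × 45 = 3.3921 × 10^7
Stock = 0.147 ng/mL × 3.3921 × 10^7 = 4.986 × 10^6 ng/mL = 4.99 g/L

4.99 g/L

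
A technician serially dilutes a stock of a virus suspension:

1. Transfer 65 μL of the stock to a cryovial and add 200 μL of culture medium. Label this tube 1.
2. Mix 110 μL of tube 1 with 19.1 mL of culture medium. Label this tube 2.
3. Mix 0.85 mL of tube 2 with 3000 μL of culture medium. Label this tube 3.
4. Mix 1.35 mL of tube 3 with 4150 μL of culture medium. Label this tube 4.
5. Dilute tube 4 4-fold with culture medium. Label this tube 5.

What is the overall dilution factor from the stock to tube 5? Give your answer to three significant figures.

5.26 × 10^4

Step 1: 65 μL + 200 μL = 265 μL total → factor 265/65 = 4.0769
Step 2: 110 μL + 19.1 mL = 19210 μL total → factor 19210/110 = 174.64
Step 3: 0.85 mL + 3000 μL = 3.85 mL total → factor 3.85/0.85 = 4.5294
Step 4: 1.35 mL + 4150 μL = 5.5 mL total → factor 5.5/1.35 = 4.0741
Step 5: 4-fold → factor 4
Overall dilution factor = 4.0769 × 174.64 × 4.5294 × 4.0741 × 4 = 52553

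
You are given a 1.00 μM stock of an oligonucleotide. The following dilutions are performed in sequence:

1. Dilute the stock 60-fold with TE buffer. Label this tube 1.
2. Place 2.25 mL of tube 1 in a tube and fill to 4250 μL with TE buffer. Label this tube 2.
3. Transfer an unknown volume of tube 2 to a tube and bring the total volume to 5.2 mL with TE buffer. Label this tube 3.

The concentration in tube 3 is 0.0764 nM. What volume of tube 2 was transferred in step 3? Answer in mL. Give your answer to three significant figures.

Step 1: 60-fold → factor 60
Step 2: 2.25 mL brought to 4250 μL → factor 4.25/2.25 = 1.8889
Step 3: v brought to 5.2 mL → factor = 5.2 mL/v
Product of known-step factors = 113.33
Overall factor = 1.00 μM / (0.0764 nM) = 13089
Step-3 factor = 13089 / 113.33 = 115.49
v = 5.2 mL / 115.49 = 0.0450 mL

0.0450 mL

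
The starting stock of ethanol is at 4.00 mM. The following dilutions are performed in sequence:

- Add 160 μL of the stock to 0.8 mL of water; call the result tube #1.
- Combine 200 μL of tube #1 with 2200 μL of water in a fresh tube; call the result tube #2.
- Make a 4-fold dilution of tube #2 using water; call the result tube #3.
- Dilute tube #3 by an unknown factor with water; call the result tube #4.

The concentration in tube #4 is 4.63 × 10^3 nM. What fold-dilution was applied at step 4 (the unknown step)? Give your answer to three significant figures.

Step 1: 160 μL + 0.8 mL = 960 μL total → factor 960/160 = 6
Step 2: 200 μL + 2200 μL = 2400 μL total → factor 2400/200 = 12
Step 3: 4-fold → factor 4
Step 4: unknown factor x
Product of known-step factors = 288
Overall factor = 4.00 mM / (4.63 × 10^3 nM) = 863.93
x = 863.93 / 288 = 3.00

3.00-fold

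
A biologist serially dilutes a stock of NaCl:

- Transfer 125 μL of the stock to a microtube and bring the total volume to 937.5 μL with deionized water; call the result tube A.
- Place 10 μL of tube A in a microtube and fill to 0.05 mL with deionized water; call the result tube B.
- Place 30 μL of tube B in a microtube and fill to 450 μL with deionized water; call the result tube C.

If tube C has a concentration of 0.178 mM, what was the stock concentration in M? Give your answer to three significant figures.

0.100 M

Step 1: 125 μL brought to 937.5 μL → factor 937.5/125 = 7.5
Step 2: 10 μL brought to 0.05 mL → factor 50/10 = 5
Step 3: 30 μL brought to 450 μL → factor 450/30 = 15
Overall dilution factor = 7.5 × 5 × 15 = 562.5
Stock = 0.178 mM × 562.5 = 100.1 mM = 0.100 M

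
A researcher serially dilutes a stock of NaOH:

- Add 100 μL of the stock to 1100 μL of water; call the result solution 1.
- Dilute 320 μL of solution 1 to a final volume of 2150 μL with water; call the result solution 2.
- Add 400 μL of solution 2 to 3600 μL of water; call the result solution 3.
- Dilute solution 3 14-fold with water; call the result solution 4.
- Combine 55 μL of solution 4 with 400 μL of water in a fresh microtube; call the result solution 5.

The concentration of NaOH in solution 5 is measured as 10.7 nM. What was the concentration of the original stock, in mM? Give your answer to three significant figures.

Step 1: 100 μL + 1100 μL = 1200 μL total → factor 1200/100 = 12
Step 2: 320 μL brought to 2150 μL → factor 2150/320 = 6.7188
Step 3: 400 μL + 3600 μL = 4000 μL total → factor 4000/400 = 10
Step 4: 14-fold → factor 14
Step 5: 55 μL + 400 μL = 455 μL total → factor 455/55 = 8.2727
Overall dilution factor = 12 × 6.7188 × 10 × 14 × 8.2727 = 93378
Stock = 10.7 nM × 93378 = 9.991 × 10^5 nM = 0.999 mM

0.999 mM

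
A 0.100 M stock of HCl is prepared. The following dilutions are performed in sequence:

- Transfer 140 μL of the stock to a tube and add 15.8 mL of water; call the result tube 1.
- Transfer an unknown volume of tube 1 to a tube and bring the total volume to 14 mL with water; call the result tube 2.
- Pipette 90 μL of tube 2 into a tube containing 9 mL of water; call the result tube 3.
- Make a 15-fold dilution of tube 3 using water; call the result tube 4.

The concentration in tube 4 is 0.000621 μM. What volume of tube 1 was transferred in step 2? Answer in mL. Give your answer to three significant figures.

Step 1: 140 μL + 15.8 mL = 15940 μL total → factor 15940/140 = 113.86
Step 2: v brought to 14 mL → factor = 14 mL/v
Step 3: 90 μL + 9 mL = 9090 μL total → factor 9090/90 = 101
Step 4: 15-fold → factor 15
Product of known-step factors = 1.7249 × 10^5
Overall factor = 0.100 M / (0.000621 μM) = 1.6103 × 10^8
Step-2 factor = 1.6103 × 10^8 / 1.7249 × 10^5 = 933.55
v = 14 mL / 933.55 = 0.0150 mL

0.0150 mL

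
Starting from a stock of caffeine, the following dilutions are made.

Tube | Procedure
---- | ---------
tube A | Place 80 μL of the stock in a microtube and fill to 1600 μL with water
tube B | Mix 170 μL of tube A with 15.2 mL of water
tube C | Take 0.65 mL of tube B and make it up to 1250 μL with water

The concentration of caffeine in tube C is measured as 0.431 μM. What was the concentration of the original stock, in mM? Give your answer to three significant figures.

1.50 mM

Step 1: 80 μL brought to 1600 μL → factor 1600/80 = 20
Step 2: 170 μL + 15.2 mL = 15370 μL total → factor 15370/170 = 90.412
Step 3: 0.65 mL brought to 1250 μL → factor 1.25/0.65 = 1.9231
Overall dilution factor = 20 × 90.412 × 1.9231 = 3477.4
Stock = 0.431 μM × 3477.4 = 1499 μM = 1.50 mM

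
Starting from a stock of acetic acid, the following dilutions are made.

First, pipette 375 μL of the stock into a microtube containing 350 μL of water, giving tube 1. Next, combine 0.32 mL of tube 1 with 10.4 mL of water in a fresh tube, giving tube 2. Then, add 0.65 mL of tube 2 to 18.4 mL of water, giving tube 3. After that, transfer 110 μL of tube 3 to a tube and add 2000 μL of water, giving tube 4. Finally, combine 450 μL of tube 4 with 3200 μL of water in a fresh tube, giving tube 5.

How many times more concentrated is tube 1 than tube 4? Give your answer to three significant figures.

Step 1: 375 μL + 350 μL = 725 μL total → factor 725/375 = 1.9333
Step 2: 0.32 mL + 10.4 mL = 10.72 mL total → factor 10.72/0.32 = 33.5
Step 3: 0.65 mL + 18.4 mL = 19.05 mL total → factor 19.05/0.65 = 29.308
Step 4: 110 μL + 2000 μL = 2110 μL total → factor 2110/110 = 19.182
Dilution factor to tube 1 = 1.9333; to tube 4 = 36410
[tube 1]/[tube 4] = (factor to tube 4)/(factor to tube 1) = 36410/1.9333 = 1.88 × 10^4

1.88 × 10^4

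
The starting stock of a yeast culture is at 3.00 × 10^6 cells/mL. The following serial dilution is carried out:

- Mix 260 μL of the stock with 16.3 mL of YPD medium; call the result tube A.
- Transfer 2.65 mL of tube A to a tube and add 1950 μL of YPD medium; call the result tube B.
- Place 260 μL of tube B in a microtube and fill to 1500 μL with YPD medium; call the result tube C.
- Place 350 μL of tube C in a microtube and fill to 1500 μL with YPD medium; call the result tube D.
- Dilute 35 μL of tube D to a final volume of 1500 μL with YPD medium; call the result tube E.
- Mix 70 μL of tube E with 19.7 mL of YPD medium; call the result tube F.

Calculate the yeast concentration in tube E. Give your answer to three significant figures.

25.6 cells/mL

Step 1: 260 μL + 16.3 mL = 16560 μL total → factor 16560/260 = 63.692
Step 2: 2.65 mL + 1950 μL = 4.6 mL total → factor 4.6/2.65 = 1.7358
Step 3: 260 μL brought to 1500 μL → factor 1500/260 = 5.7692
Step 4: 350 μL brought to 1500 μL → factor 1500/350 = 4.2857
Step 5: 35 μL brought to 1500 μL → factor 1500/35 = 42.857
Dilution factor through tube E = 63.692 × 1.7358 × 5.7692 × 4.2857 × 42.857 = 1.1716 × 10^5
[tube E] = 3.00 × 10^6 cells/mL / 1.1716 × 10^5 = 25.6 cells/mL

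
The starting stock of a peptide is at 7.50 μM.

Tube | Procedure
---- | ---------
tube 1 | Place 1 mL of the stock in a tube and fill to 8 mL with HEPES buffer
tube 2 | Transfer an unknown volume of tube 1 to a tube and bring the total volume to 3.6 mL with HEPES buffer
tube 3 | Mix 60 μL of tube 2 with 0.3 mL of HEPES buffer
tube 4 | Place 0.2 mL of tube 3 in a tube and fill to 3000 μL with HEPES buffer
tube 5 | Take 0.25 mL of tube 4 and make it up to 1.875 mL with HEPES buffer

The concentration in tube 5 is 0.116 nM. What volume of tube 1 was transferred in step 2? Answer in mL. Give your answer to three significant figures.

0.301 mL

Step 1: 1 mL brought to 8 mL → factor 8/1 = 8
Step 2: v brought to 3.6 mL → factor = 3.6 mL/v
Step 3: 60 μL + 0.3 mL = 360 μL total → factor 360/60 = 6
Step 4: 0.2 mL brought to 3000 μL → factor 3/0.2 = 15
Step 5: 0.25 mL brought to 1.875 mL → factor 1.875/0.25 = 7.5
Product of known-step factors = 5400
Overall factor = 7.50 μM / (0.116 nM) = 64655
Step-2 factor = 64655 / 5400 = 11.973
v = 3.6 mL / 11.973 = 0.301 mL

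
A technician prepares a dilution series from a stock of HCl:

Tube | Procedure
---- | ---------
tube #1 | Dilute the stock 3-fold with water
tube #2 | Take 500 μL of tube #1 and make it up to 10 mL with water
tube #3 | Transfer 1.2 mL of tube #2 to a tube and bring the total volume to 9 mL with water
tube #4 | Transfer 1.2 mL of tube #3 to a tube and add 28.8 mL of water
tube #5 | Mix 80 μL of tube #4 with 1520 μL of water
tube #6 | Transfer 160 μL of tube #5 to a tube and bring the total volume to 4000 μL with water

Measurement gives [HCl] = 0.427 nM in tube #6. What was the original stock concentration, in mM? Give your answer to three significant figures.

2.40 mM

Step 1: 3-fold → factor 3
Step 2: 500 μL brought to 10 mL → factor 10000/500 = 20
Step 3: 1.2 mL brought to 9 mL → factor 9/1.2 = 7.5
Step 4: 1.2 mL + 28.8 mL = 30 mL total → factor 30/1.2 = 25
Step 5: 80 μL + 1520 μL = 1600 μL total → factor 1600/80 = 20
Step 6: 160 μL brought to 4000 μL → factor 4000/160 = 25
Overall dilution factor = 3 × 20 × 7.5 × 25 × 20 × 25 = 5.625 × 10^6
Stock = 0.427 nM × 5.625 × 10^6 = 2.402 × 10^6 nM = 2.40 mM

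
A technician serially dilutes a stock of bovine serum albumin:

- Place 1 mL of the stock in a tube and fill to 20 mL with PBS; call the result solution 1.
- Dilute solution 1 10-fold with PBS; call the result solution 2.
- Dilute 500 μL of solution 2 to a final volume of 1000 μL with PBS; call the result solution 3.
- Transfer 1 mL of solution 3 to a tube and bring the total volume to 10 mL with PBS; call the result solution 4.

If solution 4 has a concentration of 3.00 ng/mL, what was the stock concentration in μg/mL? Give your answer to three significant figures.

12.0 μg/mL

Step 1: 1 mL brought to 20 mL → factor 20/1 = 20
Step 2: 10-fold → factor 10
Step 3: 500 μL brought to 1000 μL → factor 1000/500 = 2
Step 4: 1 mL brought to 10 mL → factor 10/1 = 10
Overall dilution factor = 20 × 10 × 2 × 10 = 4000
Stock = 3.00 ng/mL × 4000 = 1.200 × 10^4 ng/mL = 12.0 μg/mL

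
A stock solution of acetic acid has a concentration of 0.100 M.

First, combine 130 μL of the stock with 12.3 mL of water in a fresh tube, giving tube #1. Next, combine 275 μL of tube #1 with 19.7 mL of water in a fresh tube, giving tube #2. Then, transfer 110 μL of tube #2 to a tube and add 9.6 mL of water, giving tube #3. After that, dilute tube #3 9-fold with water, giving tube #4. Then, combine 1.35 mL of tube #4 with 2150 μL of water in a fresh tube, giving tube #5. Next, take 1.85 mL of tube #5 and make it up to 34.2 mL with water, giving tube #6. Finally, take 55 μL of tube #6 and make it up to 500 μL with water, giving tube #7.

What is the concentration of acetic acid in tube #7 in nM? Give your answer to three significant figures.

Step 1: 130 μL + 12.3 mL = 12430 μL total → factor 12430/130 = 95.615
Step 2: 275 μL + 19.7 mL = 19975 μL total → factor 19975/275 = 72.636
Step 3: 110 μL + 9.6 mL = 9710 μL total → factor 9710/110 = 88.273
Step 4: 9-fold → factor 9
Step 5: 1.35 mL + 2150 μL = 3.5 mL total → factor 3.5/1.35 = 2.5926
Step 6: 1.85 mL brought to 34.2 mL → factor 34.2/1.85 = 18.486
Step 7: 55 μL brought to 500 μL → factor 500/55 = 9.0909
Overall dilution factor = 95.615 × 72.636 × 88.273 × 9 × 2.5926 × 18.486 × 9.0909 = 2.4041 × 10^9
Final = 0.100 M / 2.4041 × 10^9 = 4.160 × 10^-11 M = 0.0416 nM

0.0416 nM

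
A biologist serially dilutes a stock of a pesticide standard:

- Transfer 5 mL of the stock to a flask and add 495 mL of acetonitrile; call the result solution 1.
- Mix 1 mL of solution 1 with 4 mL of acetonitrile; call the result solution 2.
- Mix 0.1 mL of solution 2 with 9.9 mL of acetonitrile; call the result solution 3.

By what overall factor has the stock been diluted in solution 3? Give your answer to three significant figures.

Step 1: 5 mL + 495 mL = 500 mL total → factor 500/5 = 100
Step 2: 1 mL + 4 mL = 5 mL total → factor 5/1 = 5
Step 3: 0.1 mL + 9.9 mL = 10 mL total → factor 10/0.1 = 100
Overall dilution factor = 100 × 5 × 100 = 50000

5.00 × 10^4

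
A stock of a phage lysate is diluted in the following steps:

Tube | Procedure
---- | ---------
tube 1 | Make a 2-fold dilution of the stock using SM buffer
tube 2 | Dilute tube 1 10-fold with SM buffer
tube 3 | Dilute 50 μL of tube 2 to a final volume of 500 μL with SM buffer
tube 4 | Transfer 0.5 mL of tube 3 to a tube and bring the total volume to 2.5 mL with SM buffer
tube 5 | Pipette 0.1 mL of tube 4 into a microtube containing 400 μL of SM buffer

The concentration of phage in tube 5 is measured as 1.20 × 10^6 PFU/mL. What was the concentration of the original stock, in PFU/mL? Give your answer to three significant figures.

6.00 × 10^9 PFU/mL

Step 1: 2-fold → factor 2
Step 2: 10-fold → factor 10
Step 3: 50 μL brought to 500 μL → factor 500/50 = 10
Step 4: 0.5 mL brought to 2.5 mL → factor 2.5/0.5 = 5
Step 5: 0.1 mL + 400 μL = 0.5 mL total → factor 0.5/0.1 = 5
Overall dilution factor = 2 × 10 × 10 × 5 × 5 = 5000
Stock = 1.20 × 10^6 PFU/mL × 5000 = 6.00 × 10^9 PFU/mL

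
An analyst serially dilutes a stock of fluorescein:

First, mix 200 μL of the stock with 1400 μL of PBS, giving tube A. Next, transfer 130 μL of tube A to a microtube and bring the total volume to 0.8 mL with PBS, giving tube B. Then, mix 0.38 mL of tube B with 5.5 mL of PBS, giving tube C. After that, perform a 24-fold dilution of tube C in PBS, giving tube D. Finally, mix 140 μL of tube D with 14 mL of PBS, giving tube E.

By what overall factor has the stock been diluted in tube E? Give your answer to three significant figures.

1.85 × 10^6

Step 1: 200 μL + 1400 μL = 1600 μL total → factor 1600/200 = 8
Step 2: 130 μL brought to 0.8 mL → factor 800/130 = 6.1538
Step 3: 0.38 mL + 5.5 mL = 5.88 mL total → factor 5.88/0.38 = 15.474
Step 4: 24-fold → factor 24
Step 5: 140 μL + 14 mL = 14140 μL total → factor 14140/140 = 101
Overall dilution factor = 8 × 6.1538 × 15.474 × 24 × 101 = 1.8466 × 10^6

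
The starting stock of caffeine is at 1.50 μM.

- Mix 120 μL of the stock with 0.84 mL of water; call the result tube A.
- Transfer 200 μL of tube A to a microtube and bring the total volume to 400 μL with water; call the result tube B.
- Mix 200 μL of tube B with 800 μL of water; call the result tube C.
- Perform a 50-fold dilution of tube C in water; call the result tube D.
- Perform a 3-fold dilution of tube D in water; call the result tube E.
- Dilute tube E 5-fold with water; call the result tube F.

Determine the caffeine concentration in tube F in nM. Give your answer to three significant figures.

0.0250 nM

Step 1: 120 μL + 0.84 mL = 960 μL total → factor 960/120 = 8
Step 2: 200 μL brought to 400 μL → factor 400/200 = 2
Step 3: 200 μL + 800 μL = 1000 μL total → factor 1000/200 = 5
Step 4: 50-fold → factor 50
Step 5: 3-fold → factor 3
Step 6: 5-fold → factor 5
Overall dilution factor = 8 × 2 × 5 × 50 × 3 × 5 = 60000
Final = 1.50 μM / 60000 = 2.500 × 10^-5 μM = 0.0250 nM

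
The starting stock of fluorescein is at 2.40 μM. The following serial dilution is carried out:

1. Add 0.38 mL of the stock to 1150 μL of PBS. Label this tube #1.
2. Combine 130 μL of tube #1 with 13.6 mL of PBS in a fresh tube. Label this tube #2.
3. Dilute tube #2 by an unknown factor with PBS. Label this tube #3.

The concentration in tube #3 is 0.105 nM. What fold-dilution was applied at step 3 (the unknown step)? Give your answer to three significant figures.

Step 1: 0.38 mL + 1150 μL = 1.53 mL total → factor 1.53/0.38 = 4.0263
Step 2: 130 μL + 13.6 mL = 13730 μL total → factor 13730/130 = 105.62
Step 3: unknown factor x
Product of known-step factors = 425.24
Overall factor = 2.40 μM / (0.105 nM) = 22857
x = 22857 / 425.24 = 53.8

53.8-fold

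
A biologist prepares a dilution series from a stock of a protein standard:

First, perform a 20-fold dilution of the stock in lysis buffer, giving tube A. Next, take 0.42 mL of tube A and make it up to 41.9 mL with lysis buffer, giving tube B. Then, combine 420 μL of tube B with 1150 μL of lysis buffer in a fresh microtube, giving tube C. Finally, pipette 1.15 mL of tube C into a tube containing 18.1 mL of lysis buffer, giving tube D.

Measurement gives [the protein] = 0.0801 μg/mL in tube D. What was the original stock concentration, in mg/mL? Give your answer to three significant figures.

10.0 mg/mL

Step 1: 20-fold → factor 20
Step 2: 0.42 mL brought to 41.9 mL → factor 41.9/0.42 = 99.762
Step 3: 420 μL + 1150 μL = 1570 μL total → factor 1570/420 = 3.7381
Step 4: 1.15 mL + 18.1 mL = 19.25 mL total → factor 19.25/1.15 = 16.739
Overall dilution factor = 20 × 99.762 × 3.7381 × 16.739 = 1.2485 × 10^5
Stock = 0.0801 μg/mL × 1.2485 × 10^5 = 1.000 × 10^4 μg/mL = 10.0 mg/mL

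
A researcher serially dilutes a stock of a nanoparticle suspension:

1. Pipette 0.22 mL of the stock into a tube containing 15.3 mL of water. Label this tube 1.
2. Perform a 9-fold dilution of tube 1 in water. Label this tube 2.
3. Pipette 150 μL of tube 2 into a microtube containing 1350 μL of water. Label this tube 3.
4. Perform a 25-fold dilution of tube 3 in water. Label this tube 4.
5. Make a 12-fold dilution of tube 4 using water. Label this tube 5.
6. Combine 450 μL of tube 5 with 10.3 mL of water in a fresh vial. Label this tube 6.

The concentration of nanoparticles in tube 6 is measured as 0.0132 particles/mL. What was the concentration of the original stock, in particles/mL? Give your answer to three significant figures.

Step 1: 0.22 mL + 15.3 mL = 15.52 mL total → factor 15.52/0.22 = 70.545
Step 2: 9-fold → factor 9
Step 3: 150 μL + 1350 μL = 1500 μL total → factor 1500/150 = 10
Step 4: 25-fold → factor 25
Step 5: 12-fold → factor 12
Step 6: 450 μL + 10.3 mL = 10750 μL total → factor 10750/450 = 23.889
Overall dilution factor = 70.545 × 9 × 10 × 25 × 12 × 23.889 = 4.5502 × 10^7
Stock = 0.0132 particles/mL × 4.5502 × 10^7 = 6.01 × 10^5 particles/mL

6.01 × 10^5 particles/mL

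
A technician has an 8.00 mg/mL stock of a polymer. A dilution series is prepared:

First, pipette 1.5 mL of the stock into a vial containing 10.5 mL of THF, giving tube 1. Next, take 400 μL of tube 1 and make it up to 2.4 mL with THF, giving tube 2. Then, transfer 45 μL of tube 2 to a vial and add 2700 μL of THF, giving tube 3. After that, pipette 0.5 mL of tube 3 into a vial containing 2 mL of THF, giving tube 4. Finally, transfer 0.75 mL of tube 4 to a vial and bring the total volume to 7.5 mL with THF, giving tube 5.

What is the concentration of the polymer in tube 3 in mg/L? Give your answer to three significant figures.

Step 1: 1.5 mL + 10.5 mL = 12 mL total → factor 12/1.5 = 8
Step 2: 400 μL brought to 2.4 mL → factor 2400/400 = 6
Step 3: 45 μL + 2700 μL = 2745 μL total → factor 2745/45 = 61
Dilution factor through tube 3 = 8 × 6 × 61 = 2928
[tube 3] = 8.00 mg/mL / 2928 = 0.002732 mg/mL = 2.73 mg/L

2.73 mg/L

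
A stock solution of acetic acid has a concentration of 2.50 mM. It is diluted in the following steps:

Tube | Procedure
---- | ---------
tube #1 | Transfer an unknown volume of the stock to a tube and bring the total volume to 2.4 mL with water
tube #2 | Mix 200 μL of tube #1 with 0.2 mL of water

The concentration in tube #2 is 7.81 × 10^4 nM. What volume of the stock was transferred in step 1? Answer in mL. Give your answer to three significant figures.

Step 1: v brought to 2.4 mL → factor = 2.4 mL/v
Step 2: 200 μL + 0.2 mL = 400 μL total → factor 400/200 = 2
Product of known-step factors = 2
Overall factor = 2.50 mM / (7.81 × 10^4 nM) = 32.01
Step-1 factor = 32.01 / 2 = 16.005
v = 2.4 mL / 16.005 = 0.150 mL

0.150 mL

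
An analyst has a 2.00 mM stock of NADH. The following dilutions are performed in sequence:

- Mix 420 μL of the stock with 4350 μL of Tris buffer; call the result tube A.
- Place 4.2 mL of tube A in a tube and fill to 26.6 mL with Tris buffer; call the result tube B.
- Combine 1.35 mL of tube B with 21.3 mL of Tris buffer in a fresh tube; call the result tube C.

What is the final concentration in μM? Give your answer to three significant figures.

Step 1: 420 μL + 4350 μL = 4770 μL total → factor 4770/420 = 11.357
Step 2: 4.2 mL brought to 26.6 mL → factor 26.6/4.2 = 6.3333
Step 3: 1.35 mL + 21.3 mL = 22.65 mL total → factor 22.65/1.35 = 16.778
Overall dilution factor = 11.357 × 6.3333 × 16.778 = 1206.8
Final = 2.00 mM / 1206.8 = 0.001657 mM = 1.66 μM

1.66 μM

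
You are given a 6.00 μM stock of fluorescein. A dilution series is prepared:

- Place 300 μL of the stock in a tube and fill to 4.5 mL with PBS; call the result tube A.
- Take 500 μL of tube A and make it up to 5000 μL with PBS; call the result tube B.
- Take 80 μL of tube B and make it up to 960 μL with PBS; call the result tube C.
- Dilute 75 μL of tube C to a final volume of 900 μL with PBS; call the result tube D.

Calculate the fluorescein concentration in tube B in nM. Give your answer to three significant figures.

40.0 nM

Step 1: 300 μL brought to 4.5 mL → factor 4500/300 = 15
Step 2: 500 μL brought to 5000 μL → factor 5000/500 = 10
Dilution factor through tube B = 15 × 10 = 150
[tube B] = 6.00 μM / 150 = 0.04000 μM = 40.0 nM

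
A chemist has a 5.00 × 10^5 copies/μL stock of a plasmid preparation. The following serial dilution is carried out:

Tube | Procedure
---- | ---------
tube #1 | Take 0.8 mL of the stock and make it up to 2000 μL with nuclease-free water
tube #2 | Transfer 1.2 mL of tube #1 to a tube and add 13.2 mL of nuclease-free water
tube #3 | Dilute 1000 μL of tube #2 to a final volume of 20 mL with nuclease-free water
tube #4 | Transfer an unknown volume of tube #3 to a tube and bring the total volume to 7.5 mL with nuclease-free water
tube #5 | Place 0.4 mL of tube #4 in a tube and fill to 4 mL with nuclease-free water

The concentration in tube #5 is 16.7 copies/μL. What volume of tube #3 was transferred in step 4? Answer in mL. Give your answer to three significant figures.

Step 1: 0.8 mL brought to 2000 μL → factor 2/0.8 = 2.5
Step 2: 1.2 mL + 13.2 mL = 14.4 mL total → factor 14.4/1.2 = 12
Step 3: 1000 μL brought to 20 mL → factor 20000/1000 = 20
Step 4: v brought to 7.5 mL → factor = 7.5 mL/v
Step 5: 0.4 mL brought to 4 mL → factor 4/0.4 = 10
Product of known-step factors = 6000
Overall factor = 5.00 × 10^5 copies/μL / (16.7 copies/μL) = 29940
Step-4 factor = 29940 / 6000 = 4.99
v = 7.5 mL / 4.99 = 1.50 mL

1.50 mL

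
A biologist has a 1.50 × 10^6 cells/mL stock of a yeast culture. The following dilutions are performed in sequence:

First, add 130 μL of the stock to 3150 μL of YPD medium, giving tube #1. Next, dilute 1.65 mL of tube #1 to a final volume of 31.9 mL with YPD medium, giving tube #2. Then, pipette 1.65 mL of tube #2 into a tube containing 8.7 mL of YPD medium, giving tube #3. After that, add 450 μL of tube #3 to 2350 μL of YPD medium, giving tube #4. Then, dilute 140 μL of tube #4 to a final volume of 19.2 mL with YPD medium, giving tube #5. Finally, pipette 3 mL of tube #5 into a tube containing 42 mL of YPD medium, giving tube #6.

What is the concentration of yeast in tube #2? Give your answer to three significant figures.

Step 1: 130 μL + 3150 μL = 3280 μL total → factor 3280/130 = 25.231
Step 2: 1.65 mL brought to 31.9 mL → factor 31.9/1.65 = 19.333
Dilution factor through tube #2 = 25.231 × 19.333 = 487.79
[tube #2] = 1.50 × 10^6 cells/mL / 487.79 = 3.08 × 10^3 cells/mL

3.08 × 10^3 cells/mL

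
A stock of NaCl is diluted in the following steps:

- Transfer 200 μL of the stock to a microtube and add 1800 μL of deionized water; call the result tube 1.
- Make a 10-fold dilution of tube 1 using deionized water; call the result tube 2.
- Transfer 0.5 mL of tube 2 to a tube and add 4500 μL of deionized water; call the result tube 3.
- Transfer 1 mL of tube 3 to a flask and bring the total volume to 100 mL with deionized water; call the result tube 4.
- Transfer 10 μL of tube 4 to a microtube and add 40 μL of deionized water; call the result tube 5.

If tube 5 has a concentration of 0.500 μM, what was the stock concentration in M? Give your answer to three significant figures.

Step 1: 200 μL + 1800 μL = 2000 μL total → factor 2000/200 = 10
Step 2: 10-fold → factor 10
Step 3: 0.5 mL + 4500 μL = 5 mL total → factor 5/0.5 = 10
Step 4: 1 mL brought to 100 mL → factor 100/1 = 100
Step 5: 10 μL + 40 μL = 50 μL total → factor 50/10 = 5
Overall dilution factor = 10 × 10 × 10 × 100 × 5 = 5 × 10^5
Stock = 0.500 μM × 5 × 10^5 = 2.500 × 10^5 μM = 0.250 M

0.250 M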